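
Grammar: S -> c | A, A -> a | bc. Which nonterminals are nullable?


A nonterminal is nullable iff some alternative derives ε (directly, or every symbol in it is nullable)
Nullable: {}


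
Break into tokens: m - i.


Scan left to right, longest-match per lexeme
Tokens: ID(m), OP(-), ID(i)


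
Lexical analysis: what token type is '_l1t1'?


Pattern: letter/underscore followed by alphanumerics, not a keyword
Type: IDENTIFIER


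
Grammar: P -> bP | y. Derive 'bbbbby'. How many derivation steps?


Derivation: P => bP => bbP => bbbP => bbbbP => bbbbbP => bbbbby
Steps: 6


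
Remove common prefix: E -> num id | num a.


Common prefix: 'num'
Factored: E -> num E', E' -> id | a


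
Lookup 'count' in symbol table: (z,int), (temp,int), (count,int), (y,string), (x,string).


Lookup 'count' → type int


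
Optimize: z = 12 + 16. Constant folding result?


12 + 16 = 28 at compile time
Optimized: z = 28


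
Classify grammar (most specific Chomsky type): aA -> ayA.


LHS has context (more than one symbol) and |LHS| ≤ |RHS|
Classification: Type 1 (Context-Sensitive)


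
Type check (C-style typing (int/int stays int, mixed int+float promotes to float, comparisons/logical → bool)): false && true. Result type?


Operand types: bool && bool
Rule: logical operators take bool operands and yield bool
Result type: bool


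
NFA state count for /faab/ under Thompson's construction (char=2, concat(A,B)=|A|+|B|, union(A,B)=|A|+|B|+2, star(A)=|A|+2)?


Syntax tree has 4 char leaf(s), 0 union(s), 0 star(s)
chars contribute 4×2 = 8; each union adds +2; each star adds +2
Total: 8 + 0 + 0 = 8 states


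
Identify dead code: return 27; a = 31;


statement follows a return and is unreachable
Dead: 'a = 31'


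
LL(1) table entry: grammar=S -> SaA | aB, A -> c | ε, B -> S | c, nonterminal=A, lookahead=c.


For [A, c]: 'c' ∈ FIRST(c)
Entry: A -> c


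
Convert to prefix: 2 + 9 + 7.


left-to-right (same/higher precedence on left): tree is (+ (+ 2 9) 7)
Prefix: + + 2 9 7


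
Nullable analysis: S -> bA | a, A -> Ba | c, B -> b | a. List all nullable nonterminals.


A nonterminal is nullable iff some alternative derives ε (directly, or every symbol in it is nullable)
Nullable: {}


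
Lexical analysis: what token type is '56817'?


Pattern: digits only
Type: INTEGER_LITERAL


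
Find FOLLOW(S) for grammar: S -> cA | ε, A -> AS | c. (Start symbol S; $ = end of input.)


$ ∈ FOLLOW(S). For each A -> αBβ: add FIRST(β)\{ε} to FOLLOW(B); if β nullable, add FOLLOW(A).
FOLLOW(S) = {$, c}


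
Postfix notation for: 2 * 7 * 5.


Left to right (same or higher precedence on left)
Postfix: 2 7 * 5 *


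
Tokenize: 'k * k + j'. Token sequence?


Scan left to right, longest-match per lexeme
Tokens: ID(k), OP(*), ID(k), OP(+), ID(j)


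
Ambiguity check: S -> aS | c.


right-linear, alternatives start with distinct terminals 'a' vs 'c': unique leftmost derivation
Unambiguous


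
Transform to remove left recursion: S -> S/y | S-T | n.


Left-recursive alternatives: S/y, S-T; non-recursive: n
Introduce S': S -> nS', S' -> /yS' | -TS' | ε


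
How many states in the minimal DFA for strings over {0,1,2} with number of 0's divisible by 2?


Track (count of 0) mod 2: states 0..1, accept at 0
Minimal DFA: 2 states


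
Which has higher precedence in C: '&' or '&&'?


'&' is bitwise AND (level 5); '&&' is logical AND (level 2)
Higher level binds tighter
'&' has higher precedence than '&&'


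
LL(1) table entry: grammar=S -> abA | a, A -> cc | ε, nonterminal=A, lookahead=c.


For [A, c]: 'c' ∈ FIRST(cc)
Entry: A -> cc


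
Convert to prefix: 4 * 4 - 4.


left-to-right (same/higher precedence on left): tree is (- (* 4 4) 4)
Prefix: - * 4 4 4


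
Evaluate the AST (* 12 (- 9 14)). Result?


Evaluate inner: (- 9 14) = -5
Evaluate root: (* 12 -5) = -60
Result: -60


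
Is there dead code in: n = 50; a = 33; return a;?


n is assigned but never read
Dead: 'n = 50'


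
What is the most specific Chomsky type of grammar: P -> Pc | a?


Left-linear: every RHS is a terminal or one nonterminal followed by a terminal
Classification: Type 3 (Regular)


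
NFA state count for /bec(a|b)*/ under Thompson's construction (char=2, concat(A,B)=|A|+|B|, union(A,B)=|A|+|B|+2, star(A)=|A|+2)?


Syntax tree has 5 char leaf(s), 1 union(s), 1 star(s)
chars contribute 5×2 = 10; each union adds +2; each star adds +2
Total: 10 + 2 + 2 = 14 states


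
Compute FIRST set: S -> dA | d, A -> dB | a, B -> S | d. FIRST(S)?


Per alternative of S: FIRST(dA) = {d}; FIRST(d) = {d}
FIRST(S) = {d}


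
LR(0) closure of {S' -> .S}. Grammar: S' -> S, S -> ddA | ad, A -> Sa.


Start: S' -> .S
For each item with dot before a nonterminal B, add B -> .γ for every B-production
Closure: [S' -> .S, S -> .ddA, S -> .ad]


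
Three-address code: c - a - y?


Break into single-operator statements:
t1 = c - a
t2 = t1 - y


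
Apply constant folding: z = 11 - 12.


11 - 12 = -1 at compile time
Optimized: z = -1


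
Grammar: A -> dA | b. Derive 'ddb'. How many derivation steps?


Derivation: A => dA => ddA => ddb
Steps: 3


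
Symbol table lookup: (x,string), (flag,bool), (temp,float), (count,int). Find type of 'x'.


Lookup 'x' → type string


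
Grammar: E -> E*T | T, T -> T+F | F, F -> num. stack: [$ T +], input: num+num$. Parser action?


no handle; shift 'num'
Action: shift


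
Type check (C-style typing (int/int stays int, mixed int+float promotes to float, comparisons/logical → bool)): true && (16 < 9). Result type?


Operand types: bool && bool
Rule: logical operators take bool operands and yield bool
Result type: bool


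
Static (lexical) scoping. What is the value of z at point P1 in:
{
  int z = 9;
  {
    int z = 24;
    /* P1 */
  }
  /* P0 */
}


z declared in the same block as P1
z = 24


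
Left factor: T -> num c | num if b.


Common prefix: 'num'
Factored: T -> num T', T' -> c | if b


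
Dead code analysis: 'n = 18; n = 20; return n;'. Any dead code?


first assignment to n is overwritten before any read
Dead: 'n = 18'


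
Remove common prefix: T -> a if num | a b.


Common prefix: 'a'
Factored: T -> a T', T' -> if num | b


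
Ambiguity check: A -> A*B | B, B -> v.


precedence layered via separate nonterminal B: deterministic
Unambiguous


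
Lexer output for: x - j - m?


Scan left to right, longest-match per lexeme
Tokens: ID(x), OP(-), ID(j), OP(-), ID(m)


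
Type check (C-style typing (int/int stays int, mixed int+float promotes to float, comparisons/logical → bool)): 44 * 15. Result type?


Operand types: int * int
Rule: mixed int/float promotes to float; int/int stays int
Result type: int


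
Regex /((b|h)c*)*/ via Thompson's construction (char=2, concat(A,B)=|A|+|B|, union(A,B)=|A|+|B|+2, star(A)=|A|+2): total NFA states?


Syntax tree has 3 char leaf(s), 1 union(s), 2 star(s)
chars contribute 3×2 = 6; each union adds +2; each star adds +2
Total: 6 + 2 + 4 = 12 states


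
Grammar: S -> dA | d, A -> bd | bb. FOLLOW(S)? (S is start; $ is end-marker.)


$ ∈ FOLLOW(S). For each A -> αBβ: add FIRST(β)\{ε} to FOLLOW(B); if β nullable, add FOLLOW(A).
FOLLOW(S) = {$}


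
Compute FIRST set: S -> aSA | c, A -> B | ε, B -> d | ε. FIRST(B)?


Per alternative of B: FIRST(d) = {d}; FIRST(ε) = {ε}
FIRST(B) = {d, ε}


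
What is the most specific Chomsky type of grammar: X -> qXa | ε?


Single nonterminal LHS, but q^n a^n is not regular
Classification: Type 2 (Context-Free)


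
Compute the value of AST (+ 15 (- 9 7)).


Evaluate inner: (- 9 7) = 2
Evaluate root: (+ 15 2) = 17
Result: 17


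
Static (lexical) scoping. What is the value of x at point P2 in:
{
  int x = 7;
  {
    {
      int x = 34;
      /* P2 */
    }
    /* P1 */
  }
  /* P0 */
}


x declared in the same block as P2
x = 34


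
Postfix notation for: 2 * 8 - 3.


Left to right (same or higher precedence on left)
Postfix: 2 8 * 3 -


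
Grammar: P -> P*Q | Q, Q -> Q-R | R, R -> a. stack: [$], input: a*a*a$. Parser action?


no handle on stack; shift 'a'
Action: shift


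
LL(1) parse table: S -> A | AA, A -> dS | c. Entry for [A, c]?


For [A, c]: 'c' ∈ FIRST(c)
Entry: A -> c


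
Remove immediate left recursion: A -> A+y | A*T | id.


Left-recursive alternatives: A+y, A*T; non-recursive: id
Introduce A': A -> idA', A' -> +yA' | *TA' | ε


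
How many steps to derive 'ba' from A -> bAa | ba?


Derivation: A => ba
Steps: 1


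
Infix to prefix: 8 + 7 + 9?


left-to-right (same/higher precedence on left): tree is (+ (+ 8 7) 9)
Prefix: + + 8 7 9


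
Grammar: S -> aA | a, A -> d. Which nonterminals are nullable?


A nonterminal is nullable iff some alternative derives ε (directly, or every symbol in it is nullable)
Nullable: {}


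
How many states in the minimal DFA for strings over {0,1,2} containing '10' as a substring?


KMP-style automaton: 2 progress states + 1 absorbing accept = 3
Minimal DFA: 3 states


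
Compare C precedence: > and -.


'-' is additive (level 9); '>' is relational (level 7)
Higher level binds tighter
'-' has higher precedence than '>'


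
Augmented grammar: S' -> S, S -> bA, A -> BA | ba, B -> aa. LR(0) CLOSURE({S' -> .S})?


Start: S' -> .S
For each item with dot before a nonterminal B, add B -> .γ for every B-production
Closure: [S' -> .S, S -> .bA]


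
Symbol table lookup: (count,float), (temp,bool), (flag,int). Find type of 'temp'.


Lookup 'temp' → type bool


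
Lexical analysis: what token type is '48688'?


Pattern: digits only
Type: INTEGER_LITERAL


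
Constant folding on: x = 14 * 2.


14 * 2 = 28 at compile time
Optimized: x = 28


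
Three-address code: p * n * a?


Break into single-operator statements:
t1 = p * n
t2 = t1 * a


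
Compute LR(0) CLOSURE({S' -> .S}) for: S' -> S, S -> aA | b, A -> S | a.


Start: S' -> .S
For each item with dot before a nonterminal B, add B -> .γ for every B-production
Closure: [S' -> .S, S -> .aA, S -> .b]


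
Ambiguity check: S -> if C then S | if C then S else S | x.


dangling else: 'if C then if C then x else x' parses two ways
Ambiguous


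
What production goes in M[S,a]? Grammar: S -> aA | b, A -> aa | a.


For [S, a]: 'a' ∈ FIRST(aA)
Entry: S -> aA


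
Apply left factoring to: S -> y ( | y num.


Common prefix: 'y'
Factored: S -> y S', S' -> ( | num


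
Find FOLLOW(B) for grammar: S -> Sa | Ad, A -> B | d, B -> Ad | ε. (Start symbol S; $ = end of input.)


$ ∈ FOLLOW(S). For each A -> αBβ: add FIRST(β)\{ε} to FOLLOW(B); if β nullable, add FOLLOW(A).
FOLLOW(B) = {d}


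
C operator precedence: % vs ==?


'%' is multiplicative (level 10); '==' is equality (level 6)
Higher level binds tighter
'%' has higher precedence than '=='


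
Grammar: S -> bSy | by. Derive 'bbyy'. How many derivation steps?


Derivation: S => bSy => bbyy
Steps: 2


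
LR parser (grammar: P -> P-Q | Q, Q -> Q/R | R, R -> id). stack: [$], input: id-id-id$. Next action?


no handle on stack; shift 'id'
Action: shift


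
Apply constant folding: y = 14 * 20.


14 * 20 = 280 at compile time
Optimized: y = 280


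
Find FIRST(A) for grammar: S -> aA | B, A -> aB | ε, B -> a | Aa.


Per alternative of A: FIRST(aB) = {a}; FIRST(ε) = {ε}
FIRST(A) = {a, ε}


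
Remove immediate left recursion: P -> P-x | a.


Left-recursive alternatives: P-x; non-recursive: a
Introduce P': P -> aP', P' -> -xP' | ε


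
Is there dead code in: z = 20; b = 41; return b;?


z is assigned but never read
Dead: 'z = 20'


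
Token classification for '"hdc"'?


Pattern: double-quoted sequence
Type: STRING_LITERAL


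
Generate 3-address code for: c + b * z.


Break into single-operator statements:
t1 = b * z
t2 = c + t1


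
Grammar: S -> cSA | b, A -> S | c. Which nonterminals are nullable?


A nonterminal is nullable iff some alternative derives ε (directly, or every symbol in it is nullable)
Nullable: {}


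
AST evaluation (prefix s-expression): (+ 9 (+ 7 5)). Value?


Evaluate inner: (+ 7 5) = 12
Evaluate root: (+ 9 12) = 21
Result: 21


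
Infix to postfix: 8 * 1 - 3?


Left to right (same or higher precedence on left)
Postfix: 8 1 * 3 -


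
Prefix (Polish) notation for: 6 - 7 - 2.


left-to-right (same/higher precedence on left): tree is (- (- 6 7) 2)
Prefix: - - 6 7 2


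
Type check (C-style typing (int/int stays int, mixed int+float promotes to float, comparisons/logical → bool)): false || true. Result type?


Operand types: bool || bool
Rule: logical operators take bool operands and yield bool
Result type: bool


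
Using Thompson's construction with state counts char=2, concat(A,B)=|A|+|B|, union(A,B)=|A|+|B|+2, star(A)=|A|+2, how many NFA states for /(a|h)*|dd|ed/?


Syntax tree has 6 char leaf(s), 3 union(s), 1 star(s)
chars contribute 6×2 = 12; each union adds +2; each star adds +2
Total: 12 + 6 + 2 = 20 states


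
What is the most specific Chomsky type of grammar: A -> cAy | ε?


Single nonterminal LHS, but c^n y^n is not regular
Classification: Type 2 (Context-Free)


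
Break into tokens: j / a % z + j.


Scan left to right, longest-match per lexeme
Tokens: ID(j), OP(/), ID(a), OP(%), ID(z), OP(+), ID(j)


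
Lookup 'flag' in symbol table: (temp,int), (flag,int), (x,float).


Lookup 'flag' → type int


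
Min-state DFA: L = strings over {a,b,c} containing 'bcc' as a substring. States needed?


KMP-style automaton: 3 progress states + 1 absorbing accept = 4
Minimal DFA: 4 states


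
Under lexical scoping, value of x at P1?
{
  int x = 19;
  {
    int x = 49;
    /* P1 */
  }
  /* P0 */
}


x declared in the same block as P1
x = 49


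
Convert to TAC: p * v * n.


Break into single-operator statements:
t1 = p * v
t2 = t1 * n


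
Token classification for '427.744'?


Pattern: digits with a decimal point
Type: FLOAT_LITERAL


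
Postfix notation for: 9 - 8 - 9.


Left to right (same or higher precedence on left)
Postfix: 9 8 - 9 -


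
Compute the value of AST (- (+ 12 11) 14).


Evaluate inner: (+ 12 11) = 23
Evaluate root: (- 23 14) = 9
Result: 9


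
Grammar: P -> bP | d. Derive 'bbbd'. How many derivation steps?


Derivation: P => bP => bbP => bbbP => bbbd
Steps: 4


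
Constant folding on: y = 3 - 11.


3 - 11 = -8 at compile time
Optimized: y = -8


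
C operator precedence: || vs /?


'/' is multiplicative (level 10); '||' is logical OR (level 1)
Higher level binds tighter
'/' has higher precedence than '||'


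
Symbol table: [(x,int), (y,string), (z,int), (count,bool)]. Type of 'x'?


Lookup 'x' → type int


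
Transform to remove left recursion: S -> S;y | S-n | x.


Left-recursive alternatives: S;y, S-n; non-recursive: x
Introduce S': S -> xS', S' -> ;yS' | -nS' | ε


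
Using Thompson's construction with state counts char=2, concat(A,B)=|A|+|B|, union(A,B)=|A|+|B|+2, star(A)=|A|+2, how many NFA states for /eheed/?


Syntax tree has 5 char leaf(s), 0 union(s), 0 star(s)
chars contribute 5×2 = 10; each union adds +2; each star adds +2
Total: 10 + 0 + 0 = 10 states


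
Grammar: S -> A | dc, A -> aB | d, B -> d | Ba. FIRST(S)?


Per alternative of S: FIRST(A) = {a, d}; FIRST(dc) = {d}
FIRST(S) = {a, d}


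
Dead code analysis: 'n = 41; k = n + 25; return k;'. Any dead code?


n is read by k's definition; k is returned
No dead code


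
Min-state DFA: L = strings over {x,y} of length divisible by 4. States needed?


Track length mod 4: states 0..3, accept at 0
Minimal DFA: 4 states


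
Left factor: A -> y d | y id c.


Common prefix: 'y'
Factored: A -> y A', A' -> d | id c


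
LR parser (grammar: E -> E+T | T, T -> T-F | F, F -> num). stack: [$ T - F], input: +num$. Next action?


handle 'T-F' on top
Action: reduce (T -> T-F)


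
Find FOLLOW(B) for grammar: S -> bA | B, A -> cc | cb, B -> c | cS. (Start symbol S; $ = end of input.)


$ ∈ FOLLOW(S). For each A -> αBβ: add FIRST(β)\{ε} to FOLLOW(B); if β nullable, add FOLLOW(A).
FOLLOW(B) = {$}


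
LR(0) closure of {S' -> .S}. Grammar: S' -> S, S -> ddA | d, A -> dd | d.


Start: S' -> .S
For each item with dot before a nonterminal B, add B -> .γ for every B-production
Closure: [S' -> .S, S -> .ddA, S -> .d]


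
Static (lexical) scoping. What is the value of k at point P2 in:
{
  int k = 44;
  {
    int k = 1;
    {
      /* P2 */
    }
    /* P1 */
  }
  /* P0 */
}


P2's block does not declare k; resolves to the enclosing declaration at depth 1
k = 1


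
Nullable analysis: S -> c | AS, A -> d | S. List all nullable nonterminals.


A nonterminal is nullable iff some alternative derives ε (directly, or every symbol in it is nullable)
Nullable: {}


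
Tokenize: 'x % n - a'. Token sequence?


Scan left to right, longest-match per lexeme
Tokens: ID(x), OP(%), ID(n), OP(-), ID(a)


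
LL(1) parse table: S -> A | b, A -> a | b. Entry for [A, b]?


For [A, b]: 'b' ∈ FIRST(b)
Entry: A -> b


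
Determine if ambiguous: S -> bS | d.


right-linear, alternatives start with distinct terminals 'b' vs 'd': unique leftmost derivation
Unambiguous


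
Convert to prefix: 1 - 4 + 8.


left-to-right (same/higher precedence on left): tree is (+ (- 1 4) 8)
Prefix: + - 1 4 8


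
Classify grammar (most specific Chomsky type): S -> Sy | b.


Left-linear: every RHS is a terminal or one nonterminal followed by a terminal
Classification: Type 3 (Regular)


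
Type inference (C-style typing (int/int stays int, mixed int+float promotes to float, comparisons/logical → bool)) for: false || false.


Operand types: bool || bool
Rule: logical operators take bool operands and yield bool
Result type: bool


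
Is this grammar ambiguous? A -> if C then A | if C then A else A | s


dangling else: 'if C then if C then s else s' parses two ways
Ambiguous


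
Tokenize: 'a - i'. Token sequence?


Scan left to right, longest-match per lexeme
Tokens: ID(a), OP(-), ID(i)


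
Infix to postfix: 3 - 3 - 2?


Left to right (same or higher precedence on left)
Postfix: 3 3 - 2 -


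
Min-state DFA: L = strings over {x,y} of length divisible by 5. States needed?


Track length mod 5: states 0..4, accept at 0
Minimal DFA: 5 states


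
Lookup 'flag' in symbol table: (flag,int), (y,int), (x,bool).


Lookup 'flag' → type int


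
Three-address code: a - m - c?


Break into single-operator statements:
t1 = a - m
t2 = t1 - c


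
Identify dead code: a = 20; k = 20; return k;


a is assigned but never read
Dead: 'a = 20'


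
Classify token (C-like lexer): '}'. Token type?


Pattern: delimiter/punctuation
Type: PUNCTUATION


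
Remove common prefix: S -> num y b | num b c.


Common prefix: 'num'
Factored: S -> num S', S' -> y b | b c


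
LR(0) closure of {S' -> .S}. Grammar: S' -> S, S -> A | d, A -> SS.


Start: S' -> .S
For each item with dot before a nonterminal B, add B -> .γ for every B-production
Closure: [S' -> .S, S -> .A, S -> .d, A -> .SS]


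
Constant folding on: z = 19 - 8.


19 - 8 = 11 at compile time
Optimized: z = 11


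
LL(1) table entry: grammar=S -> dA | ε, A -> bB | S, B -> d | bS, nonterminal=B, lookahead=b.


For [B, b]: 'b' ∈ FIRST(bS)
Entry: B -> bS


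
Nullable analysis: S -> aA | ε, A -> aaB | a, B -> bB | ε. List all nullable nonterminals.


A nonterminal is nullable iff some alternative derives ε (directly, or every symbol in it is nullable)
Nullable: {B, S}


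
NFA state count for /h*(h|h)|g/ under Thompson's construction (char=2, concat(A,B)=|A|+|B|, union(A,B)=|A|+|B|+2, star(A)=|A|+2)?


Syntax tree has 4 char leaf(s), 2 union(s), 1 star(s)
chars contribute 4×2 = 8; each union adds +2; each star adds +2
Total: 8 + 4 + 2 = 14 states


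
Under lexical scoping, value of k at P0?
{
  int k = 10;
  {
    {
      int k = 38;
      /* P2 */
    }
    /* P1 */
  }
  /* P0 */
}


k declared in the same block as P0
k = 10


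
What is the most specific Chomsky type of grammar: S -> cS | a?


Right-linear: every RHS is a terminal or a terminal followed by one nonterminal
Classification: Type 3 (Regular)


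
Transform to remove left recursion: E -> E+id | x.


Left-recursive alternatives: E+id; non-recursive: x
Introduce E': E -> xE', E' -> +idE' | ε


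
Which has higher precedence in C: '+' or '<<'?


'+' is additive (level 9); '<<' is shift (level 8)
Higher level binds tighter
'+' has higher precedence than '<<'


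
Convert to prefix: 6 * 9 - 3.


left-to-right (same/higher precedence on left): tree is (- (* 6 9) 3)
Prefix: - * 6 9 3


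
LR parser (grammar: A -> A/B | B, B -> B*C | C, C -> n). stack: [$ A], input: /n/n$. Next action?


shift '/' to continue A -> A/B
Action: shift


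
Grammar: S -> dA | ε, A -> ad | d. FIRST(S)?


Per alternative of S: FIRST(dA) = {d}; FIRST(ε) = {ε}
FIRST(S) = {d, ε}


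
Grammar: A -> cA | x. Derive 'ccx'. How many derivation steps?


Derivation: A => cA => ccA => ccx
Steps: 3


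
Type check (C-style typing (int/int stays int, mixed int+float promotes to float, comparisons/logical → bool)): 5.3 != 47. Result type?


Operand types: float != int
Rule: comparison yields bool
Result type: bool


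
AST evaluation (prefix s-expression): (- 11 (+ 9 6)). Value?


Evaluate inner: (+ 9 6) = 15
Evaluate root: (- 11 15) = -4
Result: -4


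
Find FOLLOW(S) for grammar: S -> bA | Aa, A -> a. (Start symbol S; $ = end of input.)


$ ∈ FOLLOW(S). For each A -> αBβ: add FIRST(β)\{ε} to FOLLOW(B); if β nullable, add FOLLOW(A).
FOLLOW(S) = {$}


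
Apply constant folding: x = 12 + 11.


12 + 11 = 23 at compile time
Optimized: x = 23


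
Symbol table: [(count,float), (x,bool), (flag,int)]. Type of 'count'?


Lookup 'count' → type float


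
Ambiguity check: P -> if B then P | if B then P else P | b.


dangling else: 'if B then if B then b else b' parses two ways
Ambiguous


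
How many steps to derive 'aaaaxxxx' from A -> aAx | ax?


Derivation: A => aAx => aaAxx => aaaAxxx => aaaaxxxx
Steps: 4


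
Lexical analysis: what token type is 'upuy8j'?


Pattern: letter/underscore followed by alphanumerics, not a keyword
Type: IDENTIFIER


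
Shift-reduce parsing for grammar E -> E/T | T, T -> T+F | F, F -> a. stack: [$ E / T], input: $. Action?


handle 'E/T' on top; lookahead ∈ FOLLOW(E) = {/, $}
Action: reduce (E -> E/T)


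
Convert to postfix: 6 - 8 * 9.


* has higher precedence, evaluate 8*9 first
Postfix: 6 8 9 * -


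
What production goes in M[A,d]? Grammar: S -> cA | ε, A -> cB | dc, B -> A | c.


For [A, d]: 'd' ∈ FIRST(dc)
Entry: A -> dc


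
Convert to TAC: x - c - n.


Break into single-operator statements:
t1 = x - c
t2 = t1 - n


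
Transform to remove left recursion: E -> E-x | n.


Left-recursive alternatives: E-x; non-recursive: n
Introduce E': E -> nE', E' -> -xE' | ε


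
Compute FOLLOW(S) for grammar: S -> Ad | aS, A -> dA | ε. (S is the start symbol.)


$ ∈ FOLLOW(S). For each A -> αBβ: add FIRST(β)\{ε} to FOLLOW(B); if β nullable, add FOLLOW(A).
FOLLOW(S) = {$}


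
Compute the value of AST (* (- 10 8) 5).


Evaluate inner: (- 10 8) = 2
Evaluate root: (* 2 5) = 10
Result: 10


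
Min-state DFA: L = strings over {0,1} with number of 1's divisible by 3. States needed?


Track (count of 1) mod 3: states 0..2, accept at 0
Minimal DFA: 3 states


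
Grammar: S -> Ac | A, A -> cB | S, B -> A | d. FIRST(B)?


Per alternative of B: FIRST(A) = {c}; FIRST(d) = {d}
FIRST(B) = {c, d}


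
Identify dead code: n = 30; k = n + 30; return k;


n is read by k's definition; k is returned
No dead code


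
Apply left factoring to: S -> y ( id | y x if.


Common prefix: 'y'
Factored: S -> y S', S' -> ( id | x if


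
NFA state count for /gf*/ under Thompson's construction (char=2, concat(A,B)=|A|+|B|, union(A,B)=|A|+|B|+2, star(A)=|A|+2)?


Syntax tree has 2 char leaf(s), 0 union(s), 1 star(s)
chars contribute 2×2 = 4; each union adds +2; each star adds +2
Total: 4 + 0 + 2 = 6 states


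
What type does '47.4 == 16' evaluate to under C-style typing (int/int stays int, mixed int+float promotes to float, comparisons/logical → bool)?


Operand types: float == int
Rule: comparison yields bool
Result type: bool


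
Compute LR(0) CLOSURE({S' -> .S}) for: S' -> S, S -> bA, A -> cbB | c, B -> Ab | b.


Start: S' -> .S
For each item with dot before a nonterminal B, add B -> .γ for every B-production
Closure: [S' -> .S, S -> .bA]


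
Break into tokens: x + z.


Scan left to right, longest-match per lexeme
Tokens: ID(x), OP(+), ID(z)


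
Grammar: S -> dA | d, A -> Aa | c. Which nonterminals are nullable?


A nonterminal is nullable iff some alternative derives ε (directly, or every symbol in it is nullable)
Nullable: {}


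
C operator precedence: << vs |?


'<<' is shift (level 8); '|' is bitwise OR (level 3)
Higher level binds tighter
'<<' has higher precedence than '|'


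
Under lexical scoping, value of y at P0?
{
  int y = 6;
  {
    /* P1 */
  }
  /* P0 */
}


y declared in the same block as P0
y = 6


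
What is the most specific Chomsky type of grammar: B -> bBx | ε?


Single nonterminal LHS, but b^n x^n is not regular
Classification: Type 2 (Context-Free)


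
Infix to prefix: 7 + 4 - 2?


left-to-right (same/higher precedence on left): tree is (- (+ 7 4) 2)
Prefix: - + 7 4 2


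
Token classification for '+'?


Pattern: operator symbol
Type: OPERATOR


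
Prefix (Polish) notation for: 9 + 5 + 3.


left-to-right (same/higher precedence on left): tree is (+ (+ 9 5) 3)
Prefix: + + 9 5 3


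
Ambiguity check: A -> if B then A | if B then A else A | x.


dangling else: 'if B then if B then x else x' parses two ways
Ambiguous


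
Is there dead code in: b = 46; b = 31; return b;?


first assignment to b is overwritten before any read
Dead: 'b = 46'


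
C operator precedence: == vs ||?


'==' is equality (level 6); '||' is logical OR (level 1)
Higher level binds tighter
'==' has higher precedence than '||'


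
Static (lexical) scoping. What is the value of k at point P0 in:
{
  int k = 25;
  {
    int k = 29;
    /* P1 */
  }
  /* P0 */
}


k declared in the same block as P0
k = 25


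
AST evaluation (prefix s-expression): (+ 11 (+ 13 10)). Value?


Evaluate inner: (+ 13 10) = 23
Evaluate root: (+ 11 23) = 34
Result: 34


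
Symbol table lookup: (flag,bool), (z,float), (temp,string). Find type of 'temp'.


Lookup 'temp' → type string


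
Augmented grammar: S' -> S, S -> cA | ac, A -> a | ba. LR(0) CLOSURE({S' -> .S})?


Start: S' -> .S
For each item with dot before a nonterminal B, add B -> .γ for every B-production
Closure: [S' -> .S, S -> .cA, S -> .ac]


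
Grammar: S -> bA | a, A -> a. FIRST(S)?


Per alternative of S: FIRST(bA) = {b}; FIRST(a) = {a}
FIRST(S) = {a, b}


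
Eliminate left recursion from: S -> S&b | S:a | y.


Left-recursive alternatives: S&b, S:a; non-recursive: y
Introduce S': S -> yS', S' -> &bS' | :aS' | ε


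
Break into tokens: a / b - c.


Scan left to right, longest-match per lexeme
Tokens: ID(a), OP(/), ID(b), OP(-), ID(c)


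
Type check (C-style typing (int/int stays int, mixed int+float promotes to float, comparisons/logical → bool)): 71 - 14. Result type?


Operand types: int - int
Rule: mixed int/float promotes to float; int/int stays int
Result type: int


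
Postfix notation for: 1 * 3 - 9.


Left to right (same or higher precedence on left)
Postfix: 1 3 * 9 -


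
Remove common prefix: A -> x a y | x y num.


Common prefix: 'x'
Factored: A -> x A', A' -> a y | y num


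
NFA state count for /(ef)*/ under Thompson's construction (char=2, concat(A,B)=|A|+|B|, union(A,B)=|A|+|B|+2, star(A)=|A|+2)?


Syntax tree has 2 char leaf(s), 0 union(s), 1 star(s)
chars contribute 2×2 = 4; each union adds +2; each star adds +2
Total: 4 + 0 + 2 = 6 states


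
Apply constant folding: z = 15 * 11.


15 * 11 = 165 at compile time
Optimized: z = 165


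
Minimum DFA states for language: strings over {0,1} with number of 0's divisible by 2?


Track (count of 0) mod 2: states 0..1, accept at 0
Minimal DFA: 2 states


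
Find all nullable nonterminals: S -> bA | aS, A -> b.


A nonterminal is nullable iff some alternative derives ε (directly, or every symbol in it is nullable)
Nullable: {}


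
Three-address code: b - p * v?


Break into single-operator statements:
t1 = p * v
t2 = b - t1


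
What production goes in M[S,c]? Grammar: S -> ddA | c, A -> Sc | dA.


For [S, c]: 'c' ∈ FIRST(c)
Entry: S -> c


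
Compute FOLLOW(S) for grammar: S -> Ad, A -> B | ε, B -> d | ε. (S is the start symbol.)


$ ∈ FOLLOW(S). For each A -> αBβ: add FIRST(β)\{ε} to FOLLOW(B); if β nullable, add FOLLOW(A).
FOLLOW(S) = {$}


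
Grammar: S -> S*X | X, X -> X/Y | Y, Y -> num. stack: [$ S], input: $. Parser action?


start symbol S on stack, input exhausted
Action: accept


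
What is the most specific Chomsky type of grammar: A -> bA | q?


Right-linear: every RHS is a terminal or a terminal followed by one nonterminal
Classification: Type 3 (Regular)


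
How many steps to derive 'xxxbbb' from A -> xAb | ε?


Derivation: A => xAb => xxAbb => xxxAbbb => xxxbbb
Steps: 4


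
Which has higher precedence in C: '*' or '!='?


'*' is multiplicative (level 10); '!=' is equality (level 6)
Higher level binds tighter
'*' has higher precedence than '!='


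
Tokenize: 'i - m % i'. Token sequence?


Scan left to right, longest-match per lexeme
Tokens: ID(i), OP(-), ID(m), OP(%), ID(i)


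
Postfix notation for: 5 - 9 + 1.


Left to right (same or higher precedence on left)
Postfix: 5 9 - 1 +


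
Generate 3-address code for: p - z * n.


Break into single-operator statements:
t1 = z * n
t2 = p - t1


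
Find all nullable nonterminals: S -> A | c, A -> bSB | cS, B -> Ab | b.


A nonterminal is nullable iff some alternative derives ε (directly, or every symbol in it is nullable)
Nullable: {}


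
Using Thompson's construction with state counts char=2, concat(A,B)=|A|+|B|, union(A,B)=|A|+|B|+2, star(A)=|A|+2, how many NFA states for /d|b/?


Syntax tree has 2 char leaf(s), 1 union(s), 0 star(s)
chars contribute 2×2 = 4; each union adds +2; each star adds +2
Total: 4 + 2 + 0 = 6 states


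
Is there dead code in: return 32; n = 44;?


statement follows a return and is unreachable
Dead: 'n = 44'


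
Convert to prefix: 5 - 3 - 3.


left-to-right (same/higher precedence on left): tree is (- (- 5 3) 3)
Prefix: - - 5 3 3


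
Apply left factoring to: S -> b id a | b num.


Common prefix: 'b'
Factored: S -> b S', S' -> id a | num


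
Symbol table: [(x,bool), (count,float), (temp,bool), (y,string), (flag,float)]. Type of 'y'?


Lookup 'y' → type string


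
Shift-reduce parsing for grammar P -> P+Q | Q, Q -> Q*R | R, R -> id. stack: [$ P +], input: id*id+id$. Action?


no handle ('P+' is not any RHS); shift 'id'
Action: shift


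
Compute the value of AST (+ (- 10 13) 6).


Evaluate inner: (- 10 13) = -3
Evaluate root: (+ -3 6) = 3
Result: 3


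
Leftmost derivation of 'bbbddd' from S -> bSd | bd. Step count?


Derivation: S => bSd => bbSdd => bbbddd
Steps: 3


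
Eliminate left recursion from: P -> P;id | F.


Left-recursive alternatives: P;id; non-recursive: F
Introduce P': P -> FP', P' -> ;idP' | ε


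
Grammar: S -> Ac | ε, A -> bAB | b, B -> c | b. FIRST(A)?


Per alternative of A: FIRST(bAB) = {b}; FIRST(b) = {b}
FIRST(A) = {b}


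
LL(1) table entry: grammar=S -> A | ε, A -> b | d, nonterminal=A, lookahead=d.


For [A, d]: 'd' ∈ FIRST(d)
Entry: A -> d


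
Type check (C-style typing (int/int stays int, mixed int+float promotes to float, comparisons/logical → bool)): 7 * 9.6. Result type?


Operand types: int * float
Rule: mixed int/float promotes to float; int/int stays int
Result type: float


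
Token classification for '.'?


Pattern: operator symbol
Type: OPERATOR


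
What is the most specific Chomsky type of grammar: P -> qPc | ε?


Single nonterminal LHS, but q^n c^n is not regular
Classification: Type 2 (Context-Free)


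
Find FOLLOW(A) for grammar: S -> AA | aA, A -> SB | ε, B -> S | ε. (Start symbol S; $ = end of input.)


$ ∈ FOLLOW(S). For each A -> αBβ: add FIRST(β)\{ε} to FOLLOW(B); if β nullable, add FOLLOW(A).
FOLLOW(A) = {$, a}


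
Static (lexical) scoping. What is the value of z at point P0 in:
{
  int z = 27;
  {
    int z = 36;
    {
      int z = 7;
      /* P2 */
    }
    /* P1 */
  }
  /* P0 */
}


z declared in the same block as P0
z = 27


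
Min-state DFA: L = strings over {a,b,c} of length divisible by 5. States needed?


Track length mod 5: states 0..4, accept at 0
Minimal DFA: 5 states


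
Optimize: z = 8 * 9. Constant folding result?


8 * 9 = 72 at compile time
Optimized: z = 72


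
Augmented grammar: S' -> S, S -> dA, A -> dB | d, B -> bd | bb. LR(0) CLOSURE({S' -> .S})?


Start: S' -> .S
For each item with dot before a nonterminal B, add B -> .γ for every B-production
Closure: [S' -> .S, S -> .dA]


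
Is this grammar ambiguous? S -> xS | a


right-linear, alternatives start with distinct terminals 'x' vs 'a': unique leftmost derivation
Unambiguous


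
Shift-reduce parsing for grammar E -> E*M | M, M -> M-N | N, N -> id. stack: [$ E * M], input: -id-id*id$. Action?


'-' can extend M; shift to build M -> M-N
Action: shift


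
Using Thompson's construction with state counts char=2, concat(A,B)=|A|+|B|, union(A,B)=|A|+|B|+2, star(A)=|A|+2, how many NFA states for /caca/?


Syntax tree has 4 char leaf(s), 0 union(s), 0 star(s)
chars contribute 4×2 = 8; each union adds +2; each star adds +2
Total: 8 + 0 + 0 = 8 states


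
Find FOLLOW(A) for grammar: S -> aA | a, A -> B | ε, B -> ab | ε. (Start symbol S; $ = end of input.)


$ ∈ FOLLOW(S). For each A -> αBβ: add FIRST(β)\{ε} to FOLLOW(B); if β nullable, add FOLLOW(A).
FOLLOW(A) = {$}


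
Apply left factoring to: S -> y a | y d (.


Common prefix: 'y'
Factored: S -> y S', S' -> a | d (


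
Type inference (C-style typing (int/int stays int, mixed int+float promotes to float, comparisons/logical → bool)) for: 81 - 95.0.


Operand types: int - float
Rule: mixed int/float promotes to float; int/int stays int
Result type: float


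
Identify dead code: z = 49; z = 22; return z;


first assignment to z is overwritten before any read
Dead: 'z = 49'


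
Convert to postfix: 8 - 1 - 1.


Left to right (same or higher precedence on left)
Postfix: 8 1 - 1 -


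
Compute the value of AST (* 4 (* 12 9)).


Evaluate inner: (* 12 9) = 108
Evaluate root: (* 4 108) = 432
Result: 432


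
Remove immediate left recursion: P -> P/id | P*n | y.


Left-recursive alternatives: P/id, P*n; non-recursive: y
Introduce P': P -> yP', P' -> /idP' | *nP' | ε


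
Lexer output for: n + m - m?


Scan left to right, longest-match per lexeme
Tokens: ID(n), OP(+), ID(m), OP(-), ID(m)


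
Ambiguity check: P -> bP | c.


right-linear, alternatives start with distinct terminals 'b' vs 'c': unique leftmost derivation
Unambiguous


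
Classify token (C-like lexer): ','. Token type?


Pattern: delimiter/punctuation
Type: PUNCTUATION


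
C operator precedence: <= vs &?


'<=' is relational (level 7); '&' is bitwise AND (level 5)
Higher level binds tighter
'<=' has higher precedence than '&'


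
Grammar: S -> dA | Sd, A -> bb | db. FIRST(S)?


Per alternative of S: FIRST(dA) = {d}; FIRST(Sd) = {d}
FIRST(S) = {d}


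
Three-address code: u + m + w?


Break into single-operator statements:
t1 = u + m
t2 = t1 + w


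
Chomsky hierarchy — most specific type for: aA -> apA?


LHS has context (more than one symbol) and |LHS| ≤ |RHS|
Classification: Type 1 (Context-Sensitive)


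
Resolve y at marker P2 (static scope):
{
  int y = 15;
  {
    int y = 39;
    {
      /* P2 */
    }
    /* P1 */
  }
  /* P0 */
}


P2's block does not declare y; resolves to the enclosing declaration at depth 1
y = 39


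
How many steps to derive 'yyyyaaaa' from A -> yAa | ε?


Derivation: A => yAa => yyAaa => yyyAaaa => yyyyAaaaa => yyyyaaaa
Steps: 5


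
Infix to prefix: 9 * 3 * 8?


left-to-right (same/higher precedence on left): tree is (* (* 9 3) 8)
Prefix: * * 9 3 8


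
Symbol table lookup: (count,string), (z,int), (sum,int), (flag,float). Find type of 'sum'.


Lookup 'sum' → type int


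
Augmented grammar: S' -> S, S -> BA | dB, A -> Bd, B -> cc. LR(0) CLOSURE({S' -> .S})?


Start: S' -> .S
For each item with dot before a nonterminal B, add B -> .γ for every B-production
Closure: [S' -> .S, S -> .BA, S -> .dB, B -> .cc]


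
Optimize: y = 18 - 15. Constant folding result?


18 - 15 = 3 at compile time
Optimized: y = 3


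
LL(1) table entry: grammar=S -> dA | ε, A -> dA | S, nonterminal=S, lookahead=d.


For [S, d]: 'd' ∈ FIRST(dA)
Entry: S -> dA


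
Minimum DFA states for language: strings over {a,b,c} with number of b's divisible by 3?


Track (count of b) mod 3: states 0..2, accept at 0
Minimal DFA: 3 states


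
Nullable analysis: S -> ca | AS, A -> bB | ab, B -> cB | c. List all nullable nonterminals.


A nonterminal is nullable iff some alternative derives ε (directly, or every symbol in it is nullable)
Nullable: {}


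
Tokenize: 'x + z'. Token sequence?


Scan left to right, longest-match per lexeme
Tokens: ID(x), OP(+), ID(z)


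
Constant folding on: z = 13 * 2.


13 * 2 = 26 at compile time
Optimized: z = 26


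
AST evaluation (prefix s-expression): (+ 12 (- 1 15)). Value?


Evaluate inner: (- 1 15) = -14
Evaluate root: (+ 12 -14) = -2
Result: -2


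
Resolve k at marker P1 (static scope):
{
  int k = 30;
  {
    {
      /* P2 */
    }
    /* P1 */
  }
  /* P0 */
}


P1's block does not declare k; resolves to the enclosing declaration at depth 0
k = 30


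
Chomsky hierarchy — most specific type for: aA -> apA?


LHS has context (more than one symbol) and |LHS| ≤ |RHS|
Classification: Type 1 (Context-Sensitive)


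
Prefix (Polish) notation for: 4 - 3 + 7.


left-to-right (same/higher precedence on left): tree is (+ (- 4 3) 7)
Prefix: + - 4 3 7


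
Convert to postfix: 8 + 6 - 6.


Left to right (same or higher precedence on left)
Postfix: 8 6 + 6 -


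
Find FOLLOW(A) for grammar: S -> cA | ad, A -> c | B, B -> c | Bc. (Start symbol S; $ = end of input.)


$ ∈ FOLLOW(S). For each A -> αBβ: add FIRST(β)\{ε} to FOLLOW(B); if β nullable, add FOLLOW(A).
FOLLOW(A) = {$}


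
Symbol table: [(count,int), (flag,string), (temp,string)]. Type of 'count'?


Lookup 'count' → type int


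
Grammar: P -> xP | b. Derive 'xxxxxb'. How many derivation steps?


Derivation: P => xP => xxP => xxxP => xxxxP => xxxxxP => xxxxxb
Steps: 6
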